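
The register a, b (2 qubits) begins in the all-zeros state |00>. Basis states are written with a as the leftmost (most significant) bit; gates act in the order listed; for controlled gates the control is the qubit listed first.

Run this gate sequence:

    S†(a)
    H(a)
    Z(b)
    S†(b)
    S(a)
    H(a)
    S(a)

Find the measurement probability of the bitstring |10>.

A full measurement returns |10> with probability 1/2.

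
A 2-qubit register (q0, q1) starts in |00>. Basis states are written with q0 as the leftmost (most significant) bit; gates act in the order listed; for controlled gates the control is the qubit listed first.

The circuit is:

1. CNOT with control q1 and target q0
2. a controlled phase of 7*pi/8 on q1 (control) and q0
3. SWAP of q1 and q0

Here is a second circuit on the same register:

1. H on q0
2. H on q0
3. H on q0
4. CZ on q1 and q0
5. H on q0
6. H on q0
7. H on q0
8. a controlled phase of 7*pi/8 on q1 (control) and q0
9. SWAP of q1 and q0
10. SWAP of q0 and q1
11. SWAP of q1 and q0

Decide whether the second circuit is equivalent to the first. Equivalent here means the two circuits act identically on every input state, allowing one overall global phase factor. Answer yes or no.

Yes, they are equivalent — the unitaries differ by at most a global phase.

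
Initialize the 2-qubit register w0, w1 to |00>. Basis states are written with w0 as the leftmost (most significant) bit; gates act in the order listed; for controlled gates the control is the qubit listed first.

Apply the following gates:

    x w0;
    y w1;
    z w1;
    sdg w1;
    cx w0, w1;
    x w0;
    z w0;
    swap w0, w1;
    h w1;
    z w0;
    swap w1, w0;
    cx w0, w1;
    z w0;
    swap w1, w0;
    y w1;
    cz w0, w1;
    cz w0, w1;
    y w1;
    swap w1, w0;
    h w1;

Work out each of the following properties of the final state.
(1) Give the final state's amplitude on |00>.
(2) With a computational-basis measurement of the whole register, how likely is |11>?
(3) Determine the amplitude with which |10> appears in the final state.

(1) The final state's coefficient on |00> equals -1/2. Key observation: the block from step 14 through step 19 cancels to the identity and can be dropped.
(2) The probability of measuring |11> is 1/4.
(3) The amplitude on |10> is 1/2.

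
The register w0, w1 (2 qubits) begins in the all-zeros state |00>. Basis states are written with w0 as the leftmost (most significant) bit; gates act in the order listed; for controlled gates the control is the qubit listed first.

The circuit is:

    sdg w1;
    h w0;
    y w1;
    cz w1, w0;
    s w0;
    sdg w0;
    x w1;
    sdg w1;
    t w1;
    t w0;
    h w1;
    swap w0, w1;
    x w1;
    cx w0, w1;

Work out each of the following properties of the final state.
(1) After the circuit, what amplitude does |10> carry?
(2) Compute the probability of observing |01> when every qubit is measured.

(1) The amplitude on |10> is I/2.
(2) Outcome |01> occurs with probability 1/4.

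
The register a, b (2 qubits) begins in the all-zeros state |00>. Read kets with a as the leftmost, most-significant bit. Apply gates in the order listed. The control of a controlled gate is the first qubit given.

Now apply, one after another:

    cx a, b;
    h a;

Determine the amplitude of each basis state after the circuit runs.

The final amplitudes are sqrt(2)/2 on |00>, 0 on |01>, sqrt(2)/2 on |10>, 0 on |11>.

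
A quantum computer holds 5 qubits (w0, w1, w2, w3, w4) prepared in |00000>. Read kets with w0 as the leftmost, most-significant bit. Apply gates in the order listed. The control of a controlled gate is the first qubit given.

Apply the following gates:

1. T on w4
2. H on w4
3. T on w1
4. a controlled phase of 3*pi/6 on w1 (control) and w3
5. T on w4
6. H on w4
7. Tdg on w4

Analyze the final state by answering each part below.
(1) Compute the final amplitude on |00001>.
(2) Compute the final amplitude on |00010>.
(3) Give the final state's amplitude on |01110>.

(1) The amplitude on |00001> is -1/2 - exp(3*I*pi/4)/2.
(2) The final state's coefficient on |00010> equals 0.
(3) The amplitude on |01110> is 0.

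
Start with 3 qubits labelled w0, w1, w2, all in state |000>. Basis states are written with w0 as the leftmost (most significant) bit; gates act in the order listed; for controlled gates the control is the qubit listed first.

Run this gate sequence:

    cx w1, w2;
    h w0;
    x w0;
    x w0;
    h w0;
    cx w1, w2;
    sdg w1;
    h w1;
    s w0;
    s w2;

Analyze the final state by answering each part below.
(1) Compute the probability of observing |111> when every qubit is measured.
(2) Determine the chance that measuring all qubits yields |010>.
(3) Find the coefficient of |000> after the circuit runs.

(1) The probability of measuring |111> is 0.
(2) The probability of measuring |010> is 1/2.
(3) The final state's coefficient on |000> equals sqrt(2)/2.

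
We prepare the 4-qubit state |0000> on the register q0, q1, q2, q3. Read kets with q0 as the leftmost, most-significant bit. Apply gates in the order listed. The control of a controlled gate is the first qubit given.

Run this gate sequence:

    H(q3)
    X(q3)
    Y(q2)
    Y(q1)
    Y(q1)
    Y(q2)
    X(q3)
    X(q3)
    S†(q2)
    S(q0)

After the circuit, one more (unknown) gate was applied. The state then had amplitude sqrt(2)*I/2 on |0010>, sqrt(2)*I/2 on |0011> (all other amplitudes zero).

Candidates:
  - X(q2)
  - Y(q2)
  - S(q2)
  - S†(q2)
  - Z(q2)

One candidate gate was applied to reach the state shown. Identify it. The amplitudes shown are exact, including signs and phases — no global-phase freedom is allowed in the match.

The unique candidate consistent with the amplitudes is Y(q2). Key observation: gates 2-7 undo each other exactly, leaving only the rest of the circuit to track.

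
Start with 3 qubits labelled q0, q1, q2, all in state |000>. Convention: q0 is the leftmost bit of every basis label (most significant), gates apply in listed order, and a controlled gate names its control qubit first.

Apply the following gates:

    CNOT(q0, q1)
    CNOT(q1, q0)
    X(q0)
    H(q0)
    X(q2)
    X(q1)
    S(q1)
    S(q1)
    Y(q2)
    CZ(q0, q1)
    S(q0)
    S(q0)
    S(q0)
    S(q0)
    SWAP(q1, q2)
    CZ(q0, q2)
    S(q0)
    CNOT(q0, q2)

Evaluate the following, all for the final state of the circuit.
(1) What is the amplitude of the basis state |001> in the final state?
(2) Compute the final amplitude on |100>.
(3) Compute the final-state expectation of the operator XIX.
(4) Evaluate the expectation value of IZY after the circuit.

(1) The final state's coefficient on |001> equals sqrt(2)*I/2.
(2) The amplitude on |100> is sqrt(2)/2.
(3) The expectation value of XIX is 0.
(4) In the final state, IZY has expectation 0.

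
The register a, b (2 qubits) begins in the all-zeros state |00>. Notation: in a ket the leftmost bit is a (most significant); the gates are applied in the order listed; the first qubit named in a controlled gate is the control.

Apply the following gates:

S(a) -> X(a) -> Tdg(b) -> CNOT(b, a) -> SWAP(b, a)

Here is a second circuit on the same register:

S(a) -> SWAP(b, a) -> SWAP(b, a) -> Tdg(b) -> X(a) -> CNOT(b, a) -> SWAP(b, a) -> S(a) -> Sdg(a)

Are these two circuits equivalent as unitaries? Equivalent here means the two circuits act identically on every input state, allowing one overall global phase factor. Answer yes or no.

Yes, they are equivalent — the unitaries differ by at most a global phase.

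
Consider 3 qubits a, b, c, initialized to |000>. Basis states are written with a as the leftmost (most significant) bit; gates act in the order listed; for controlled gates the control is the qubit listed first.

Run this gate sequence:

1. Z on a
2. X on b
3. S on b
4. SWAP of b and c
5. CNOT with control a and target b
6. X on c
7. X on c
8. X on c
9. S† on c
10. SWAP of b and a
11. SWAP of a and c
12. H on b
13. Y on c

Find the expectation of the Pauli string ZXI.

The expectation value of ZXI is 1.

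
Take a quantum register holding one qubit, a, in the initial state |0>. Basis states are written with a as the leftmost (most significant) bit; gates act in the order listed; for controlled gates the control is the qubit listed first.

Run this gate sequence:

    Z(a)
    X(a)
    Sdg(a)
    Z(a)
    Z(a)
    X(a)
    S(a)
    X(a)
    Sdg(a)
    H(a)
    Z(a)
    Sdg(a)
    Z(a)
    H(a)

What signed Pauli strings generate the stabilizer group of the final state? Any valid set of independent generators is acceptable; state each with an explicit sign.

One valid set of independent stabilizer generators is -Y (any independent generating set of the same group is equally correct).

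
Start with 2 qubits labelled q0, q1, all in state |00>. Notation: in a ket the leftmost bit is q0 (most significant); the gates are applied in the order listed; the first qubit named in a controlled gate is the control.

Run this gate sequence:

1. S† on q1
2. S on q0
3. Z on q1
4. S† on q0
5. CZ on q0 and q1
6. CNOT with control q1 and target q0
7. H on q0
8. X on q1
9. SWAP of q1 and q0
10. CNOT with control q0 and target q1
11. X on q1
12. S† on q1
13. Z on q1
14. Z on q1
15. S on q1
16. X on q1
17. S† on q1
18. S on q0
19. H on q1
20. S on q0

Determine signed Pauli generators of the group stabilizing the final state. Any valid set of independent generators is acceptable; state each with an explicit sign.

The final state is stabilized by the group generated by +IY, -ZI; other independent generating sets are equally valid. Key observation: the block from step 11 through step 16 cancels to the identity and can be dropped.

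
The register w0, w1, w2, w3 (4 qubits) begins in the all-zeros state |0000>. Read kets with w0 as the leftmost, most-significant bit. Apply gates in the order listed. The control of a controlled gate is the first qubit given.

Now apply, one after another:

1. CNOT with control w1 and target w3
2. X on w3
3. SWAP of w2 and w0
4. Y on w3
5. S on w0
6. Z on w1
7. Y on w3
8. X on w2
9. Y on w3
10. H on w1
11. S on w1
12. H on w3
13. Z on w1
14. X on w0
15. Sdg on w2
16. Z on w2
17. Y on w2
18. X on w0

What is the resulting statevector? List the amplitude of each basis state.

The resulting statevector has amplitude -I/2 on |0000>, -I/2 on |0001>, -1/2 on |0100>, -1/2 on |0101>, and 0 on every other basis state.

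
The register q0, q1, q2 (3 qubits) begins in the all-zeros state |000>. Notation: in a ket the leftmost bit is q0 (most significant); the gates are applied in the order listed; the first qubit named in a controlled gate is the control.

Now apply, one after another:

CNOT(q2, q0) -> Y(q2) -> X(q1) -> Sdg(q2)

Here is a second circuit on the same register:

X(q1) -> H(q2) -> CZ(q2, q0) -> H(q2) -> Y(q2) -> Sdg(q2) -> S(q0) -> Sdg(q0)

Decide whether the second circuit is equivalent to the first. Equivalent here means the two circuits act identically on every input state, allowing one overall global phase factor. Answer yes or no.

No — the two circuits implement different unitaries, even allowing a global phase.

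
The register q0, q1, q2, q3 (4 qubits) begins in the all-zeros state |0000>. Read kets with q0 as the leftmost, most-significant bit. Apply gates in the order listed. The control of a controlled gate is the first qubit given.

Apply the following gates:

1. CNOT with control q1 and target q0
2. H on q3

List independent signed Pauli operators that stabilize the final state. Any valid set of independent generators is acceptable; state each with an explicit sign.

One valid set of independent stabilizer generators is +IIIX, +ZIII, +IZII, +IIZI (any independent generating set of the same group is equally correct).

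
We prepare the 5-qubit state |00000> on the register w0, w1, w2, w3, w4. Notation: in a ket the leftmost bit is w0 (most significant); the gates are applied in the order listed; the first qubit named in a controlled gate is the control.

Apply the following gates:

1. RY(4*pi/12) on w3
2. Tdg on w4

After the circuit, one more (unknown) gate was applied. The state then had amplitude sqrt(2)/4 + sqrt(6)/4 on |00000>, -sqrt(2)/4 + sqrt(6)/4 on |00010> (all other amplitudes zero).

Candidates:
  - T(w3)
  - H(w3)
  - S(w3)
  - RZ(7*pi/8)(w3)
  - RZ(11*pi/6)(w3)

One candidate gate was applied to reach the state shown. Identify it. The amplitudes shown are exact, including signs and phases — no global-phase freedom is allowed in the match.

The unique candidate consistent with the amplitudes is H(w3).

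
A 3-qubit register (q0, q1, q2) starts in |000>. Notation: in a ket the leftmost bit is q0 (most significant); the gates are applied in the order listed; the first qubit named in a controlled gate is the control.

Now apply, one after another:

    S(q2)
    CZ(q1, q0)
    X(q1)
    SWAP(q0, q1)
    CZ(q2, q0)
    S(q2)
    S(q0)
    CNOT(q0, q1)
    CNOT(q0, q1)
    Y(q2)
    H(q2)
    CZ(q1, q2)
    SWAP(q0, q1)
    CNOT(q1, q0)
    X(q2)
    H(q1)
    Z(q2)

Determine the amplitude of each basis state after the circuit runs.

The resulting statevector has amplitude 0 on |000>, 0 on |001>, 0 on |010>, 0 on |011>, 1/2 on |100>, 1/2 on |101>, -1/2 on |110>, -1/2 on |111>. Key observation: steps 8-9 multiply out to the identity, so the circuit reduces to the remaining gates.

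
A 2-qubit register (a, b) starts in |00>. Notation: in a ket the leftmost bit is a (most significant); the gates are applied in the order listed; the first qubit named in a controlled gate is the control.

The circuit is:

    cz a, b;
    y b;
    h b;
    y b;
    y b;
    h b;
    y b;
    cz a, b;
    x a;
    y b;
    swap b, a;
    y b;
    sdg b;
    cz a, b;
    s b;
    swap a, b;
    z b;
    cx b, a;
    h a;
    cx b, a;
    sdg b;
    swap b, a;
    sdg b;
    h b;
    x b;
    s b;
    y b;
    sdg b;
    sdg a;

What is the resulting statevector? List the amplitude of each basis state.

The final amplitudes are 0 on |00>, 0 on |01>, -1/2 - I/2 on |10>, -1/2 + I/2 on |11>. Key observation: steps 1-8 multiply out to the identity, so the circuit reduces to the remaining gates.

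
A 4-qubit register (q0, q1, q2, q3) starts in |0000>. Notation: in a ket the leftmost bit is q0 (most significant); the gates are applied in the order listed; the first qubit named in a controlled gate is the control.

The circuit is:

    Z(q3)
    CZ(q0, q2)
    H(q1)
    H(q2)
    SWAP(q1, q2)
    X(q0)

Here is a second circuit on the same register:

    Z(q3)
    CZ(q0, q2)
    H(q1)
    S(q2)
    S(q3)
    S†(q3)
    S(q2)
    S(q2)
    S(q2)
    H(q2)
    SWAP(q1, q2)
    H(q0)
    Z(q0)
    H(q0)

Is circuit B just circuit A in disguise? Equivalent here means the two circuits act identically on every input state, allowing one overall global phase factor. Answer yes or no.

Yes: on every input state the two circuits agree up to one overall phase factor.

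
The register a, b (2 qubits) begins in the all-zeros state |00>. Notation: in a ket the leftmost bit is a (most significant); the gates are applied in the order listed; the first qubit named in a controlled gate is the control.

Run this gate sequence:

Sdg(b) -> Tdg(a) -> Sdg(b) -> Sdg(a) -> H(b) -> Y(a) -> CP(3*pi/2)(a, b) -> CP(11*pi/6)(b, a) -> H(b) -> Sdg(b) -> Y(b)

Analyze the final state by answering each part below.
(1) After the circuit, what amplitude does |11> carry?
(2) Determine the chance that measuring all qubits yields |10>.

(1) The final state's coefficient on |11> equals -1/2 + exp(I*pi/3)/2.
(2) Outcome |10> occurs with probability 3/4.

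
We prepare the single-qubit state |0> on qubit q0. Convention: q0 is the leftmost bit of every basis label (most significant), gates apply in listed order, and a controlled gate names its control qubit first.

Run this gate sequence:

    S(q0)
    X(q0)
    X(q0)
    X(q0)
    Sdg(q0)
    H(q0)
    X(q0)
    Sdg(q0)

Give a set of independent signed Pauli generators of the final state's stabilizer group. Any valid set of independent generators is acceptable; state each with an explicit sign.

One valid set of independent stabilizer generators is +Y (any independent generating set of the same group is equally correct).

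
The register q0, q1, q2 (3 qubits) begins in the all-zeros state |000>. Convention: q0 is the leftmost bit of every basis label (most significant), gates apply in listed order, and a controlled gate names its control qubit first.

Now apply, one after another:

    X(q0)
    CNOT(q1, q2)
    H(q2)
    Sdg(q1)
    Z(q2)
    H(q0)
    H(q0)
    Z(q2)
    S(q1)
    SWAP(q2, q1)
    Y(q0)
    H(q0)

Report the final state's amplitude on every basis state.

The resulting statevector has amplitude -I/2 on |000>, 0 on |001>, -I/2 on |010>, 0 on |011>, -I/2 on |100>, 0 on |101>, -I/2 on |110>, 0 on |111>.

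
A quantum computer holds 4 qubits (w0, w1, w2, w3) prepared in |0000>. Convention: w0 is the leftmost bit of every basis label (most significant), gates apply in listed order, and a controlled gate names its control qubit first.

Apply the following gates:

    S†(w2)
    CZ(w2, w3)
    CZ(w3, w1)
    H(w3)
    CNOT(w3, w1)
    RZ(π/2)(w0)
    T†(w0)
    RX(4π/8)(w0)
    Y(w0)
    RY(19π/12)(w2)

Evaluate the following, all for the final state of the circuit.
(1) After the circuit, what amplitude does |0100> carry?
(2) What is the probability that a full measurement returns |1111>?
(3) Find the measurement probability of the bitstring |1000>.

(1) The final state's coefficient on |0100> equals 0.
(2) A full measurement returns |1111> with probability -sqrt(6)/32 + sqrt(2)/32 + 1/8.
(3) A full measurement returns |1000> with probability -sqrt(2)/32 + sqrt(6)/32 + 1/8.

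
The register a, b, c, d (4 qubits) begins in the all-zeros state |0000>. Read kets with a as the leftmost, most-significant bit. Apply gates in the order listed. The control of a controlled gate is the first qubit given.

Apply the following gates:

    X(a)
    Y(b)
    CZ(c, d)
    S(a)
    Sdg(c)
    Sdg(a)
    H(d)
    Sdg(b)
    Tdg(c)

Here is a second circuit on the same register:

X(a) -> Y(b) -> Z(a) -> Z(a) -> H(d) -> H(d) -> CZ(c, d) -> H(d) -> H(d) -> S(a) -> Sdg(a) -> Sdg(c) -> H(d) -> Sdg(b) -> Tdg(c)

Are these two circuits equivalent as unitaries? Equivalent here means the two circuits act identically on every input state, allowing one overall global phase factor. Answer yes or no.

Yes — the two circuits implement the same unitary up to a global phase.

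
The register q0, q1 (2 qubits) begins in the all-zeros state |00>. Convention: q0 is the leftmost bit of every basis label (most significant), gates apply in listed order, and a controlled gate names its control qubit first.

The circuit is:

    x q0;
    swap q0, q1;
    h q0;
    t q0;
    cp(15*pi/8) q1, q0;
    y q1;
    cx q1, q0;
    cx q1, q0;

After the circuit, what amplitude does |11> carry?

The final state's coefficient on |11> equals 0.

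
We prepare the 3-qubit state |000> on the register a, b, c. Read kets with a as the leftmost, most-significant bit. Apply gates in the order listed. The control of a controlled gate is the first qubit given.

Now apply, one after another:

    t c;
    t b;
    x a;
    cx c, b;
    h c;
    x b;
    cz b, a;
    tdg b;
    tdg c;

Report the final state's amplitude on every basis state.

After the circuit, the state carries amplitude sqrt(2)*exp(3*I*pi/4)/2 on |110>, sqrt(2)*I/2 on |111>, and 0 on every other basis state.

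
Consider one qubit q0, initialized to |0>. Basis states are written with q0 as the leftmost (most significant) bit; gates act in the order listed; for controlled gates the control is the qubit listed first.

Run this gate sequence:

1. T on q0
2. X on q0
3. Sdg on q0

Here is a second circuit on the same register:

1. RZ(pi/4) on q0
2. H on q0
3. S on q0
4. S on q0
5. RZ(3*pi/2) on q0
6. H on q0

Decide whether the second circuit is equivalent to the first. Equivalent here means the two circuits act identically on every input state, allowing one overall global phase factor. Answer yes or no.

No, they are not equivalent — no single phase factor reconciles the two unitaries.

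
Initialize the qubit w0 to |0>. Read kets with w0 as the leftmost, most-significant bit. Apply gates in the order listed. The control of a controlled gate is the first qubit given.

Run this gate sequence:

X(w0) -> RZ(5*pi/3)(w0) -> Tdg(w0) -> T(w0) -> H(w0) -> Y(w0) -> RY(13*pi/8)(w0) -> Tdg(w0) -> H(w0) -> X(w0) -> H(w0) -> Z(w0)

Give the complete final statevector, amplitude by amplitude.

After the circuit, the state carries amplitude exp(I*pi/3)*cos(pi/16) on |0>, exp(I*pi/12)*sin(pi/16) on |1>. Key observation: steps 9-12 multiply out to the identity, so the circuit reduces to the remaining gates.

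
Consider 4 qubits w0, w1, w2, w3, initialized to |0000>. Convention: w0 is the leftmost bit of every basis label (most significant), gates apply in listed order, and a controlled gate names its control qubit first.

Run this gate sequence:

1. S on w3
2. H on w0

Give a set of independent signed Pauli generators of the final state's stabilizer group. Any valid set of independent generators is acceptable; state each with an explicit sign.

The stabilizer group can be generated by +XIII, +IZII, +IIZI, +IIIZ, among other valid generating sets.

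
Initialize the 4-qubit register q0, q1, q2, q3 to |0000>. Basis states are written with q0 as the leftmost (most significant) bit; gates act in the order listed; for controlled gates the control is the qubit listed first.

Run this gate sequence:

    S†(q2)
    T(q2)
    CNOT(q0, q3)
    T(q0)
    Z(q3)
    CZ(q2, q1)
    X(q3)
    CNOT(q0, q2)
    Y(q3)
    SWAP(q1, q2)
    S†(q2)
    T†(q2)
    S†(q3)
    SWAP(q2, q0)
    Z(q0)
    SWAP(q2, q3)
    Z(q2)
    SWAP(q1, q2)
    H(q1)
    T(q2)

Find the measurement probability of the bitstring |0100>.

A full measurement returns |0100> with probability 1/2.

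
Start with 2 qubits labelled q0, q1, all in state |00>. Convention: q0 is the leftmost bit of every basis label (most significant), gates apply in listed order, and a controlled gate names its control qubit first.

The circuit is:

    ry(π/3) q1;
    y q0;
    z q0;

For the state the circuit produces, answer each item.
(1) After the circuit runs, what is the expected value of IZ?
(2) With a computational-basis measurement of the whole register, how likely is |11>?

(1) The observable IZ averages to 1/2.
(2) The probability of measuring |11> is 1/4.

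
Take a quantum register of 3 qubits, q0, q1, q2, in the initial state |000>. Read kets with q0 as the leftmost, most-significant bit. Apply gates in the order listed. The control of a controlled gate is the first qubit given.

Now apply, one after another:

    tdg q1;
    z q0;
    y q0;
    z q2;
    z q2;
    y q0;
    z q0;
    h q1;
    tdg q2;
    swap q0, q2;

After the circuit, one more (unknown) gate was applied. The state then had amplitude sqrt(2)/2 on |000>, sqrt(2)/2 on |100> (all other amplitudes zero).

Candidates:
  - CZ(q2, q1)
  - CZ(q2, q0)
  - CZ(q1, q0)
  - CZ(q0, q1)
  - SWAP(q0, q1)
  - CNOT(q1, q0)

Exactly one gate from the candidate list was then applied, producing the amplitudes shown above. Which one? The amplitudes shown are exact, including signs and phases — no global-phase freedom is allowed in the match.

The unique candidate consistent with the amplitudes is SWAP(q0, q1). Key observation: gates 2-7 undo each other exactly, leaving only the rest of the circuit to track.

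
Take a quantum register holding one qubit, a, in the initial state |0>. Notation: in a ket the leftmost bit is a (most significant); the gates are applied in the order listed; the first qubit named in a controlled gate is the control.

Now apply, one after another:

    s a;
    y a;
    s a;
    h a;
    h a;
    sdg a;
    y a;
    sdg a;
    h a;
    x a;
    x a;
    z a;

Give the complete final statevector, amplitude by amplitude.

The final amplitudes are sqrt(2)/2 on |0>, -sqrt(2)/2 on |1>. Key observation: gates 1-8 undo each other exactly, leaving only the rest of the circuit to track.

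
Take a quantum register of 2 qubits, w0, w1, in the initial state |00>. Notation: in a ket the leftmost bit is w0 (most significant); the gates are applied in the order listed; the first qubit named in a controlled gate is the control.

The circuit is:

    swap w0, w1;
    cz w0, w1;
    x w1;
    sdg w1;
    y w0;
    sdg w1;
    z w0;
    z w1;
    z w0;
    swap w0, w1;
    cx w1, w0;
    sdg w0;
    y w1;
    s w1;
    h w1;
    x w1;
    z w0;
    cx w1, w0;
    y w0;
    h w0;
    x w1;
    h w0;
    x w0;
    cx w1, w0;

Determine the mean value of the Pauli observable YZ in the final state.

The expectation value of YZ is 0.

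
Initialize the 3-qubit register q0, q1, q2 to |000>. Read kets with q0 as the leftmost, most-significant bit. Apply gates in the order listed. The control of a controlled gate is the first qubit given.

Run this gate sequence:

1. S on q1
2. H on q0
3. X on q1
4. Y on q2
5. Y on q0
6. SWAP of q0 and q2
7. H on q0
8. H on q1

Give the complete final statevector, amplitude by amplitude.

After the circuit, the state carries amplitude sqrt(2)/4 on |000>, -sqrt(2)/4 on |001>, -sqrt(2)/4 on |010>, sqrt(2)/4 on |011>, -sqrt(2)/4 on |100>, sqrt(2)/4 on |101>, sqrt(2)/4 on |110>, -sqrt(2)/4 on |111>.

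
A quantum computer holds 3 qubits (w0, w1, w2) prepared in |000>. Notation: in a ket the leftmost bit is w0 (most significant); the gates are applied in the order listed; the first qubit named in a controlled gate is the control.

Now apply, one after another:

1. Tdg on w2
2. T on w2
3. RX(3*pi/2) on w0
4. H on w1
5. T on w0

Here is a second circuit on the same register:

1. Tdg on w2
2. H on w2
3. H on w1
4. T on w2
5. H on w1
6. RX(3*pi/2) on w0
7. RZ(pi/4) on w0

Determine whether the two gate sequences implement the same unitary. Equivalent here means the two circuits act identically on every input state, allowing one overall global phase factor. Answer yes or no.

No — the two circuits implement different unitaries, even allowing a global phase.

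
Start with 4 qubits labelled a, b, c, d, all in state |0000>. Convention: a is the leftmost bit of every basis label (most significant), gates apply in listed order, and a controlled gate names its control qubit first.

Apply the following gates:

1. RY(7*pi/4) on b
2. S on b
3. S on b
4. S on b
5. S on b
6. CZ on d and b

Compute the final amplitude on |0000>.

|0000> carries amplitude -sqrt(sqrt(2) + 2)/2 in the final state.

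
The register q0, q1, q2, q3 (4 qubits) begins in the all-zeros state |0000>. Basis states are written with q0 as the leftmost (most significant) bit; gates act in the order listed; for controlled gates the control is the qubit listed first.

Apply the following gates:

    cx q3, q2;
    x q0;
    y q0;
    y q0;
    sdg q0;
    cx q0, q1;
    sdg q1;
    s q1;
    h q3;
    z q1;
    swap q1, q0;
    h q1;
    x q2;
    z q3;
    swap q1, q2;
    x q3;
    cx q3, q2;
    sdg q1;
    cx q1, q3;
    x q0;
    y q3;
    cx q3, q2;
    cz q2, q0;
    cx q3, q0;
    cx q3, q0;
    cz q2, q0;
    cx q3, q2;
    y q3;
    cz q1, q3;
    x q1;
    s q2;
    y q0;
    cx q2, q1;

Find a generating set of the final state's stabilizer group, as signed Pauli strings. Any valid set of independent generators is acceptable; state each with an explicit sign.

One valid set of independent stabilizer generators is -IXYI, -IIIX, -ZIII, +IZZI (any independent generating set of the same group is equally correct).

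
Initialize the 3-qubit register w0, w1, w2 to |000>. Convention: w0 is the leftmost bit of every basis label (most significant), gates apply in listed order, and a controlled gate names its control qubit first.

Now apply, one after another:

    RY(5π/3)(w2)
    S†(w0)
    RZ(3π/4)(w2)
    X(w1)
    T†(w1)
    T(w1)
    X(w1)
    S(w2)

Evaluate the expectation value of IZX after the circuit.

In the final state, IZX has expectation sqrt(6)/4. Key observation: gates 4-7 undo each other exactly, leaving only the rest of the circuit to track.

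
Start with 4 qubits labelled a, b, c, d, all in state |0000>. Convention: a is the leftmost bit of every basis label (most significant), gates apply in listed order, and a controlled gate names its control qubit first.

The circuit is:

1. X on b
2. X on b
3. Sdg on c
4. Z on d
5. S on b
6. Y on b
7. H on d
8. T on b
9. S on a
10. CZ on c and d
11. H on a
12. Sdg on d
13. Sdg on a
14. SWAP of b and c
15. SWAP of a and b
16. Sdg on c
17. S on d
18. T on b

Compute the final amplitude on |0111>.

|0111> carries amplitude 1/2 in the final state. Key observation: the block from step 1 through step 2 cancels to the identity and can be dropped.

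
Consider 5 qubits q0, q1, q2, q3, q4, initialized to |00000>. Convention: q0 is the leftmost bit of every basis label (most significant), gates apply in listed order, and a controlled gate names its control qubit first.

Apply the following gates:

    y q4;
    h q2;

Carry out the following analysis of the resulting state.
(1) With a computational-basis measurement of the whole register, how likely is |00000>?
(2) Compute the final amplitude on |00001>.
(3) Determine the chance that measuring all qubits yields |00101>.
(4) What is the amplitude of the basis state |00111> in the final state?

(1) The probability of measuring |00000> is 0.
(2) The final state's coefficient on |00001> equals sqrt(2)*I/2.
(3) A full measurement returns |00101> with probability 1/2.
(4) The amplitude on |00111> is 0.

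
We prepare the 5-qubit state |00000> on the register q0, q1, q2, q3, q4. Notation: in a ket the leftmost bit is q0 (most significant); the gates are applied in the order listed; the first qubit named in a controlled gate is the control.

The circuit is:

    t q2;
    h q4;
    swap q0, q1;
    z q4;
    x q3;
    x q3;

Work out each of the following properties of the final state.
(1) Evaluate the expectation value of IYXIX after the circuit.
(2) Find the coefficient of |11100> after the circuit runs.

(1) In the final state, IYXIX has expectation 0. Key observation: the block from step 5 through step 6 cancels to the identity and can be dropped.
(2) The final state's coefficient on |11100> equals 0.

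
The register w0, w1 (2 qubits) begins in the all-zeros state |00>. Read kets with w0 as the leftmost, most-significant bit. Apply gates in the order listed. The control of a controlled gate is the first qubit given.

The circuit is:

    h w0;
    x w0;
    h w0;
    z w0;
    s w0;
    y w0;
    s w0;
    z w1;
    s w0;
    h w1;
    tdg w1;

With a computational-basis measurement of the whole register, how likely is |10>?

A full measurement returns |10> with probability 1/2. Key observation: steps 1-4 multiply out to the identity, so the circuit reduces to the remaining gates.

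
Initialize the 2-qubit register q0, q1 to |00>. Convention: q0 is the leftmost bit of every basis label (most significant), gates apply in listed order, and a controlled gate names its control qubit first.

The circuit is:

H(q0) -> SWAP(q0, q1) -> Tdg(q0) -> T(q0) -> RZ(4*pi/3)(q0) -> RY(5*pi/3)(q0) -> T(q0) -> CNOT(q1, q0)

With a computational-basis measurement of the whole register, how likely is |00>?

Outcome |00> occurs with probability 3/8.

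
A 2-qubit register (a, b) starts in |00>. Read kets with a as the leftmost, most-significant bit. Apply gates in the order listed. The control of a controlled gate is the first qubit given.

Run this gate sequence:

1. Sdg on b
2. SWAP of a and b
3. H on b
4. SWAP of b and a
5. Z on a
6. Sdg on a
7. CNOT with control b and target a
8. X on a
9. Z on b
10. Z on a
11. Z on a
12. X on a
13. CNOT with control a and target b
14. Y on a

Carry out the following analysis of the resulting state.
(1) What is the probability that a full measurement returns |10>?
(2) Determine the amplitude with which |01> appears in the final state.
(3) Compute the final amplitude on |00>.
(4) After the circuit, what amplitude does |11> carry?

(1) Outcome |10> occurs with probability 1/2.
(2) The final state's coefficient on |01> equals sqrt(2)/2.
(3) The amplitude on |00> is 0.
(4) The final state's coefficient on |11> equals 0.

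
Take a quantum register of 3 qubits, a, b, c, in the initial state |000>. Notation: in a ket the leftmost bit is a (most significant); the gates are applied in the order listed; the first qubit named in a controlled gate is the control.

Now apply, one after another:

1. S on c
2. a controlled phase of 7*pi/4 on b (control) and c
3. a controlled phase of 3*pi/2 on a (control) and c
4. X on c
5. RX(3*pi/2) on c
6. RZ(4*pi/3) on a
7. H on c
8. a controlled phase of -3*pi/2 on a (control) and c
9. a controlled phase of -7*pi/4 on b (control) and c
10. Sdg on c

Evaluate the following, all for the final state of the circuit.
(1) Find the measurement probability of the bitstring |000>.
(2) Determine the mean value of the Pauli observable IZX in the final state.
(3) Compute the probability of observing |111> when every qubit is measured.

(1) A full measurement returns |000> with probability 1/2.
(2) The expectation value of IZX is 1.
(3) The probability of measuring |111> is 0.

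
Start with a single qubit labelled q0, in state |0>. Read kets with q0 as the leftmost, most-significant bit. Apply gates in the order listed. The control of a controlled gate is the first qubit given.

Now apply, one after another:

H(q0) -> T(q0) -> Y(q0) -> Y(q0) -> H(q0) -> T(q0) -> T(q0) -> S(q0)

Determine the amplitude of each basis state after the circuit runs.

After the circuit, the state carries amplitude 1/2 + exp(I*pi/4)/2 on |0>, -1/2 + exp(I*pi/4)/2 on |1>.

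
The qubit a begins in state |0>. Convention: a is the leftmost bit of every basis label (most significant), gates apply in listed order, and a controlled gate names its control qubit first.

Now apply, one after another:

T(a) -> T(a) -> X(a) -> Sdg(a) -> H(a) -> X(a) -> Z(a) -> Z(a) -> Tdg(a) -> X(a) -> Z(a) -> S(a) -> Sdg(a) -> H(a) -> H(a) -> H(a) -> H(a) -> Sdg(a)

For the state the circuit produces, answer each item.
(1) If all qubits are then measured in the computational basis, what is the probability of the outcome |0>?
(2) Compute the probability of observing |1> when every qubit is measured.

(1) The probability of measuring |0> is 1/2.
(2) Outcome |1> occurs with probability 1/2.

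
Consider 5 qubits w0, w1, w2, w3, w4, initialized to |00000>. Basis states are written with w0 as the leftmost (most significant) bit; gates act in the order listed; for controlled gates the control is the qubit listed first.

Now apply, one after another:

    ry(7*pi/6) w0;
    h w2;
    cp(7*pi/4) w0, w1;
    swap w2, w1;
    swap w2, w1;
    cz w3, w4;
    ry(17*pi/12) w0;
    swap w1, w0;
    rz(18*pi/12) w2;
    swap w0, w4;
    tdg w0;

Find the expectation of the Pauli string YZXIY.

The expectation value of YZXIY is 0. Key observation: gates 4-5 undo each other exactly, leaving only the rest of the circuit to track.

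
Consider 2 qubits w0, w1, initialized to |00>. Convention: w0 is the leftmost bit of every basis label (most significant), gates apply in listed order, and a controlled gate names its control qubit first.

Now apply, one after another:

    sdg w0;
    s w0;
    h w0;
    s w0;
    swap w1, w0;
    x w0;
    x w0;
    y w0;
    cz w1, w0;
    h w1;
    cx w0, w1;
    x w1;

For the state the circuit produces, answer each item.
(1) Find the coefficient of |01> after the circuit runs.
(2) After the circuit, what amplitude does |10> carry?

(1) The final state's coefficient on |01> equals 0.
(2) The final state's coefficient on |10> equals 1/2 + I/2.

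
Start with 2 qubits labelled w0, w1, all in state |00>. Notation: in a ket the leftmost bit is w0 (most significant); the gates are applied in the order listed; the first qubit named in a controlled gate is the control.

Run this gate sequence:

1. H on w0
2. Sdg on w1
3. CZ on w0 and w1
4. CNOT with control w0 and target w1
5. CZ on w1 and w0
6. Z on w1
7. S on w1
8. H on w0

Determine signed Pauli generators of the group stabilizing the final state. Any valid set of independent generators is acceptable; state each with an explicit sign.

One valid set of independent stabilizer generators is +XZ, +ZY (any independent generating set of the same group is equally correct).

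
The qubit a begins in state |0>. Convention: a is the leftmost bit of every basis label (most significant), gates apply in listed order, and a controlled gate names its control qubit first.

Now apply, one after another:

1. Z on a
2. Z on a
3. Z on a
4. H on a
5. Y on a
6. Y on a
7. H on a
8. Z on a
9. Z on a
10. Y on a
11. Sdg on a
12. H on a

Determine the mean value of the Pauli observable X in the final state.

The observable X averages to -1. Key observation: gates 2-9 undo each other exactly, leaving only the rest of the circuit to track.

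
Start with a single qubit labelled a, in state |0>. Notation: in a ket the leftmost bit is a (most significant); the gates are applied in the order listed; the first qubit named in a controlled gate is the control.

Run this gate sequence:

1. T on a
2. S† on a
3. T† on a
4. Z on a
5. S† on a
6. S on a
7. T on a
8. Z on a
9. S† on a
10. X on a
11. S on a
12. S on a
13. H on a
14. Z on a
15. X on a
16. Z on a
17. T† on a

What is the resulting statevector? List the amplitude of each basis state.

The final amplitudes are -sqrt(2)/2 on |0>, -sqrt(2)*exp(3*I*pi/4)/2 on |1>.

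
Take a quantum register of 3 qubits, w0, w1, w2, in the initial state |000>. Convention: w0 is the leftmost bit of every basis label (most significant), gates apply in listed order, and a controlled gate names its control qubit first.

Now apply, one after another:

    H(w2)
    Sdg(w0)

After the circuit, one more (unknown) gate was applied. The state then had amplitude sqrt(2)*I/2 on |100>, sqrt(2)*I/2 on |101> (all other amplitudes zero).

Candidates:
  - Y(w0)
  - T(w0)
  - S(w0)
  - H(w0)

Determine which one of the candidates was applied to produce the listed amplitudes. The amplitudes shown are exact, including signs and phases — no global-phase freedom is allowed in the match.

The applied gate was Y(w0).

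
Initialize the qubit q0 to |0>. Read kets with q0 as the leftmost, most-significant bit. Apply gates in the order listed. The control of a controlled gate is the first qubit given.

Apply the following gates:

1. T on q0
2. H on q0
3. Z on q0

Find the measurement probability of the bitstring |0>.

The probability of measuring |0> is 1/2.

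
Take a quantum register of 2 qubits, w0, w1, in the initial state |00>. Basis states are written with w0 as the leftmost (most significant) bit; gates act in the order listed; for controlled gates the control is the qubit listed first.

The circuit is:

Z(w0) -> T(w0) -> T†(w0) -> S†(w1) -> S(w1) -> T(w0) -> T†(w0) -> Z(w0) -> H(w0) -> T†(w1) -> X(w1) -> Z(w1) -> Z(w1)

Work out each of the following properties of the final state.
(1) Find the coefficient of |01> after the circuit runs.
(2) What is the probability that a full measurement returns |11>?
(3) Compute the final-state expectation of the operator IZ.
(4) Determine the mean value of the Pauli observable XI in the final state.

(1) The final state's coefficient on |01> equals sqrt(2)/2. Key observation: gates 1-8 undo each other exactly, leaving only the rest of the circuit to track.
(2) A full measurement returns |11> with probability 1/2.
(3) The expectation value of IZ is -1.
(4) The expectation value of XI is 1.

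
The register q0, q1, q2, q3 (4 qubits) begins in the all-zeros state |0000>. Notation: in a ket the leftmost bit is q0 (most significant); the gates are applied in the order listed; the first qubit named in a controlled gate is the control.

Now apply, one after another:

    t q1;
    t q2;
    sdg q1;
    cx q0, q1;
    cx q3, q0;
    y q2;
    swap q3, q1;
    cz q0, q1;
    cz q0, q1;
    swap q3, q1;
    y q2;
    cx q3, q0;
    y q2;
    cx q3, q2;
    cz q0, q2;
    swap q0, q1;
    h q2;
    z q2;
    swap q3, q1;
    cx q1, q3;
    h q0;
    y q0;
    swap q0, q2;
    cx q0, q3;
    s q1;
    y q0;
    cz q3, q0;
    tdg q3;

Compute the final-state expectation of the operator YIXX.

The expectation value of YIXX is sqrt(2)/2. Key observation: the block from step 5 through step 12 cancels to the identity and can be dropped.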